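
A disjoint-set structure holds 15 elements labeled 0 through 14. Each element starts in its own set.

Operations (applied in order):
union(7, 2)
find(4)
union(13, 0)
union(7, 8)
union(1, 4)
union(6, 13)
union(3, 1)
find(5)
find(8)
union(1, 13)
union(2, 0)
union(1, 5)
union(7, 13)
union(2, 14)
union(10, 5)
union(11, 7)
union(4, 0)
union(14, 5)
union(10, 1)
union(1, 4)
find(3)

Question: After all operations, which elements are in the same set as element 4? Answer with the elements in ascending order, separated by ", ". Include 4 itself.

Step 1: union(7, 2) -> merged; set of 7 now {2, 7}
Step 2: find(4) -> no change; set of 4 is {4}
Step 3: union(13, 0) -> merged; set of 13 now {0, 13}
Step 4: union(7, 8) -> merged; set of 7 now {2, 7, 8}
Step 5: union(1, 4) -> merged; set of 1 now {1, 4}
Step 6: union(6, 13) -> merged; set of 6 now {0, 6, 13}
Step 7: union(3, 1) -> merged; set of 3 now {1, 3, 4}
Step 8: find(5) -> no change; set of 5 is {5}
Step 9: find(8) -> no change; set of 8 is {2, 7, 8}
Step 10: union(1, 13) -> merged; set of 1 now {0, 1, 3, 4, 6, 13}
Step 11: union(2, 0) -> merged; set of 2 now {0, 1, 2, 3, 4, 6, 7, 8, 13}
Step 12: union(1, 5) -> merged; set of 1 now {0, 1, 2, 3, 4, 5, 6, 7, 8, 13}
Step 13: union(7, 13) -> already same set; set of 7 now {0, 1, 2, 3, 4, 5, 6, 7, 8, 13}
Step 14: union(2, 14) -> merged; set of 2 now {0, 1, 2, 3, 4, 5, 6, 7, 8, 13, 14}
Step 15: union(10, 5) -> merged; set of 10 now {0, 1, 2, 3, 4, 5, 6, 7, 8, 10, 13, 14}
Step 16: union(11, 7) -> merged; set of 11 now {0, 1, 2, 3, 4, 5, 6, 7, 8, 10, 11, 13, 14}
Step 17: union(4, 0) -> already same set; set of 4 now {0, 1, 2, 3, 4, 5, 6, 7, 8, 10, 11, 13, 14}
Step 18: union(14, 5) -> already same set; set of 14 now {0, 1, 2, 3, 4, 5, 6, 7, 8, 10, 11, 13, 14}
Step 19: union(10, 1) -> already same set; set of 10 now {0, 1, 2, 3, 4, 5, 6, 7, 8, 10, 11, 13, 14}
Step 20: union(1, 4) -> already same set; set of 1 now {0, 1, 2, 3, 4, 5, 6, 7, 8, 10, 11, 13, 14}
Step 21: find(3) -> no change; set of 3 is {0, 1, 2, 3, 4, 5, 6, 7, 8, 10, 11, 13, 14}
Component of 4: {0, 1, 2, 3, 4, 5, 6, 7, 8, 10, 11, 13, 14}

Answer: 0, 1, 2, 3, 4, 5, 6, 7, 8, 10, 11, 13, 14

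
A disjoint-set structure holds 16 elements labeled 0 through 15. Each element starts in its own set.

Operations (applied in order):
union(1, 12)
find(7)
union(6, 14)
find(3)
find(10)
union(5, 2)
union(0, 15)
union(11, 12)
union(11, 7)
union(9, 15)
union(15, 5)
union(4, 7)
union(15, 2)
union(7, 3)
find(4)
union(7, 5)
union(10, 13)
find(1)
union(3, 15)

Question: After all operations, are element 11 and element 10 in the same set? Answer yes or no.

Answer: no

Derivation:
Step 1: union(1, 12) -> merged; set of 1 now {1, 12}
Step 2: find(7) -> no change; set of 7 is {7}
Step 3: union(6, 14) -> merged; set of 6 now {6, 14}
Step 4: find(3) -> no change; set of 3 is {3}
Step 5: find(10) -> no change; set of 10 is {10}
Step 6: union(5, 2) -> merged; set of 5 now {2, 5}
Step 7: union(0, 15) -> merged; set of 0 now {0, 15}
Step 8: union(11, 12) -> merged; set of 11 now {1, 11, 12}
Step 9: union(11, 7) -> merged; set of 11 now {1, 7, 11, 12}
Step 10: union(9, 15) -> merged; set of 9 now {0, 9, 15}
Step 11: union(15, 5) -> merged; set of 15 now {0, 2, 5, 9, 15}
Step 12: union(4, 7) -> merged; set of 4 now {1, 4, 7, 11, 12}
Step 13: union(15, 2) -> already same set; set of 15 now {0, 2, 5, 9, 15}
Step 14: union(7, 3) -> merged; set of 7 now {1, 3, 4, 7, 11, 12}
Step 15: find(4) -> no change; set of 4 is {1, 3, 4, 7, 11, 12}
Step 16: union(7, 5) -> merged; set of 7 now {0, 1, 2, 3, 4, 5, 7, 9, 11, 12, 15}
Step 17: union(10, 13) -> merged; set of 10 now {10, 13}
Step 18: find(1) -> no change; set of 1 is {0, 1, 2, 3, 4, 5, 7, 9, 11, 12, 15}
Step 19: union(3, 15) -> already same set; set of 3 now {0, 1, 2, 3, 4, 5, 7, 9, 11, 12, 15}
Set of 11: {0, 1, 2, 3, 4, 5, 7, 9, 11, 12, 15}; 10 is not a member.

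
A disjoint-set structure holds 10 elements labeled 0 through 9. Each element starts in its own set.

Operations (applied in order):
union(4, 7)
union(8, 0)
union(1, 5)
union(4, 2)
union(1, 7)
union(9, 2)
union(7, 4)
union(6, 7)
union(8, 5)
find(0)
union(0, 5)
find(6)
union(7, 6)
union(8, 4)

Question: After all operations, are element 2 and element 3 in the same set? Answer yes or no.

Answer: no

Derivation:
Step 1: union(4, 7) -> merged; set of 4 now {4, 7}
Step 2: union(8, 0) -> merged; set of 8 now {0, 8}
Step 3: union(1, 5) -> merged; set of 1 now {1, 5}
Step 4: union(4, 2) -> merged; set of 4 now {2, 4, 7}
Step 5: union(1, 7) -> merged; set of 1 now {1, 2, 4, 5, 7}
Step 6: union(9, 2) -> merged; set of 9 now {1, 2, 4, 5, 7, 9}
Step 7: union(7, 4) -> already same set; set of 7 now {1, 2, 4, 5, 7, 9}
Step 8: union(6, 7) -> merged; set of 6 now {1, 2, 4, 5, 6, 7, 9}
Step 9: union(8, 5) -> merged; set of 8 now {0, 1, 2, 4, 5, 6, 7, 8, 9}
Step 10: find(0) -> no change; set of 0 is {0, 1, 2, 4, 5, 6, 7, 8, 9}
Step 11: union(0, 5) -> already same set; set of 0 now {0, 1, 2, 4, 5, 6, 7, 8, 9}
Step 12: find(6) -> no change; set of 6 is {0, 1, 2, 4, 5, 6, 7, 8, 9}
Step 13: union(7, 6) -> already same set; set of 7 now {0, 1, 2, 4, 5, 6, 7, 8, 9}
Step 14: union(8, 4) -> already same set; set of 8 now {0, 1, 2, 4, 5, 6, 7, 8, 9}
Set of 2: {0, 1, 2, 4, 5, 6, 7, 8, 9}; 3 is not a member.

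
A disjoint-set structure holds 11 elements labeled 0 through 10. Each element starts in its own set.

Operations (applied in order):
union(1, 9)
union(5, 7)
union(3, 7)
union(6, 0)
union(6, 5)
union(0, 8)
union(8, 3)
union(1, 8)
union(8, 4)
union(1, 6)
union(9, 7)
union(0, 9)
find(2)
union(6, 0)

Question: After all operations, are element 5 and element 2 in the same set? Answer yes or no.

Answer: no

Derivation:
Step 1: union(1, 9) -> merged; set of 1 now {1, 9}
Step 2: union(5, 7) -> merged; set of 5 now {5, 7}
Step 3: union(3, 7) -> merged; set of 3 now {3, 5, 7}
Step 4: union(6, 0) -> merged; set of 6 now {0, 6}
Step 5: union(6, 5) -> merged; set of 6 now {0, 3, 5, 6, 7}
Step 6: union(0, 8) -> merged; set of 0 now {0, 3, 5, 6, 7, 8}
Step 7: union(8, 3) -> already same set; set of 8 now {0, 3, 5, 6, 7, 8}
Step 8: union(1, 8) -> merged; set of 1 now {0, 1, 3, 5, 6, 7, 8, 9}
Step 9: union(8, 4) -> merged; set of 8 now {0, 1, 3, 4, 5, 6, 7, 8, 9}
Step 10: union(1, 6) -> already same set; set of 1 now {0, 1, 3, 4, 5, 6, 7, 8, 9}
Step 11: union(9, 7) -> already same set; set of 9 now {0, 1, 3, 4, 5, 6, 7, 8, 9}
Step 12: union(0, 9) -> already same set; set of 0 now {0, 1, 3, 4, 5, 6, 7, 8, 9}
Step 13: find(2) -> no change; set of 2 is {2}
Step 14: union(6, 0) -> already same set; set of 6 now {0, 1, 3, 4, 5, 6, 7, 8, 9}
Set of 5: {0, 1, 3, 4, 5, 6, 7, 8, 9}; 2 is not a member.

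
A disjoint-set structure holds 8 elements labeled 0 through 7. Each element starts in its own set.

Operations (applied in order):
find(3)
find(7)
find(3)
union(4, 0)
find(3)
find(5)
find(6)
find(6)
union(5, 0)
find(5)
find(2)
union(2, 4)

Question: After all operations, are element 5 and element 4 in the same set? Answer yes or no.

Answer: yes

Derivation:
Step 1: find(3) -> no change; set of 3 is {3}
Step 2: find(7) -> no change; set of 7 is {7}
Step 3: find(3) -> no change; set of 3 is {3}
Step 4: union(4, 0) -> merged; set of 4 now {0, 4}
Step 5: find(3) -> no change; set of 3 is {3}
Step 6: find(5) -> no change; set of 5 is {5}
Step 7: find(6) -> no change; set of 6 is {6}
Step 8: find(6) -> no change; set of 6 is {6}
Step 9: union(5, 0) -> merged; set of 5 now {0, 4, 5}
Step 10: find(5) -> no change; set of 5 is {0, 4, 5}
Step 11: find(2) -> no change; set of 2 is {2}
Step 12: union(2, 4) -> merged; set of 2 now {0, 2, 4, 5}
Set of 5: {0, 2, 4, 5}; 4 is a member.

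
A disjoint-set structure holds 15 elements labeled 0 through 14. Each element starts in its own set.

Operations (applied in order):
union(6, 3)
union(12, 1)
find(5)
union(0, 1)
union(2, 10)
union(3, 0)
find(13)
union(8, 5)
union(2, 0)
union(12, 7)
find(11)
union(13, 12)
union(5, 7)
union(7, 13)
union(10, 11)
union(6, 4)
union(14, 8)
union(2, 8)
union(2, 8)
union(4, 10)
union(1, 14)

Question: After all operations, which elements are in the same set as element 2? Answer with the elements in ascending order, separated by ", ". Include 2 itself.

Answer: 0, 1, 2, 3, 4, 5, 6, 7, 8, 10, 11, 12, 13, 14

Derivation:
Step 1: union(6, 3) -> merged; set of 6 now {3, 6}
Step 2: union(12, 1) -> merged; set of 12 now {1, 12}
Step 3: find(5) -> no change; set of 5 is {5}
Step 4: union(0, 1) -> merged; set of 0 now {0, 1, 12}
Step 5: union(2, 10) -> merged; set of 2 now {2, 10}
Step 6: union(3, 0) -> merged; set of 3 now {0, 1, 3, 6, 12}
Step 7: find(13) -> no change; set of 13 is {13}
Step 8: union(8, 5) -> merged; set of 8 now {5, 8}
Step 9: union(2, 0) -> merged; set of 2 now {0, 1, 2, 3, 6, 10, 12}
Step 10: union(12, 7) -> merged; set of 12 now {0, 1, 2, 3, 6, 7, 10, 12}
Step 11: find(11) -> no change; set of 11 is {11}
Step 12: union(13, 12) -> merged; set of 13 now {0, 1, 2, 3, 6, 7, 10, 12, 13}
Step 13: union(5, 7) -> merged; set of 5 now {0, 1, 2, 3, 5, 6, 7, 8, 10, 12, 13}
Step 14: union(7, 13) -> already same set; set of 7 now {0, 1, 2, 3, 5, 6, 7, 8, 10, 12, 13}
Step 15: union(10, 11) -> merged; set of 10 now {0, 1, 2, 3, 5, 6, 7, 8, 10, 11, 12, 13}
Step 16: union(6, 4) -> merged; set of 6 now {0, 1, 2, 3, 4, 5, 6, 7, 8, 10, 11, 12, 13}
Step 17: union(14, 8) -> merged; set of 14 now {0, 1, 2, 3, 4, 5, 6, 7, 8, 10, 11, 12, 13, 14}
Step 18: union(2, 8) -> already same set; set of 2 now {0, 1, 2, 3, 4, 5, 6, 7, 8, 10, 11, 12, 13, 14}
Step 19: union(2, 8) -> already same set; set of 2 now {0, 1, 2, 3, 4, 5, 6, 7, 8, 10, 11, 12, 13, 14}
Step 20: union(4, 10) -> already same set; set of 4 now {0, 1, 2, 3, 4, 5, 6, 7, 8, 10, 11, 12, 13, 14}
Step 21: union(1, 14) -> already same set; set of 1 now {0, 1, 2, 3, 4, 5, 6, 7, 8, 10, 11, 12, 13, 14}
Component of 2: {0, 1, 2, 3, 4, 5, 6, 7, 8, 10, 11, 12, 13, 14}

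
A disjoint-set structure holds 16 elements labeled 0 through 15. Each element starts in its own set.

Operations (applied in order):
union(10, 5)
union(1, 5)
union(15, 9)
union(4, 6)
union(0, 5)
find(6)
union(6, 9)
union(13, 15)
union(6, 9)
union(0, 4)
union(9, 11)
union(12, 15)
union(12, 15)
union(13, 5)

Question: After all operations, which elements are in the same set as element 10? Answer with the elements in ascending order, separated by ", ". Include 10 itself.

Answer: 0, 1, 4, 5, 6, 9, 10, 11, 12, 13, 15

Derivation:
Step 1: union(10, 5) -> merged; set of 10 now {5, 10}
Step 2: union(1, 5) -> merged; set of 1 now {1, 5, 10}
Step 3: union(15, 9) -> merged; set of 15 now {9, 15}
Step 4: union(4, 6) -> merged; set of 4 now {4, 6}
Step 5: union(0, 5) -> merged; set of 0 now {0, 1, 5, 10}
Step 6: find(6) -> no change; set of 6 is {4, 6}
Step 7: union(6, 9) -> merged; set of 6 now {4, 6, 9, 15}
Step 8: union(13, 15) -> merged; set of 13 now {4, 6, 9, 13, 15}
Step 9: union(6, 9) -> already same set; set of 6 now {4, 6, 9, 13, 15}
Step 10: union(0, 4) -> merged; set of 0 now {0, 1, 4, 5, 6, 9, 10, 13, 15}
Step 11: union(9, 11) -> merged; set of 9 now {0, 1, 4, 5, 6, 9, 10, 11, 13, 15}
Step 12: union(12, 15) -> merged; set of 12 now {0, 1, 4, 5, 6, 9, 10, 11, 12, 13, 15}
Step 13: union(12, 15) -> already same set; set of 12 now {0, 1, 4, 5, 6, 9, 10, 11, 12, 13, 15}
Step 14: union(13, 5) -> already same set; set of 13 now {0, 1, 4, 5, 6, 9, 10, 11, 12, 13, 15}
Component of 10: {0, 1, 4, 5, 6, 9, 10, 11, 12, 13, 15}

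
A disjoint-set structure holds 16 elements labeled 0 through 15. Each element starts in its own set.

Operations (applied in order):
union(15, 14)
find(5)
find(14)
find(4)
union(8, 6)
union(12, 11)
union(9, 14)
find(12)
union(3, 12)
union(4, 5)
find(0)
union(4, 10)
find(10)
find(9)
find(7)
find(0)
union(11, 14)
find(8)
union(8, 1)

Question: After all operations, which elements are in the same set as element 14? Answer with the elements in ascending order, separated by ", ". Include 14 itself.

Step 1: union(15, 14) -> merged; set of 15 now {14, 15}
Step 2: find(5) -> no change; set of 5 is {5}
Step 3: find(14) -> no change; set of 14 is {14, 15}
Step 4: find(4) -> no change; set of 4 is {4}
Step 5: union(8, 6) -> merged; set of 8 now {6, 8}
Step 6: union(12, 11) -> merged; set of 12 now {11, 12}
Step 7: union(9, 14) -> merged; set of 9 now {9, 14, 15}
Step 8: find(12) -> no change; set of 12 is {11, 12}
Step 9: union(3, 12) -> merged; set of 3 now {3, 11, 12}
Step 10: union(4, 5) -> merged; set of 4 now {4, 5}
Step 11: find(0) -> no change; set of 0 is {0}
Step 12: union(4, 10) -> merged; set of 4 now {4, 5, 10}
Step 13: find(10) -> no change; set of 10 is {4, 5, 10}
Step 14: find(9) -> no change; set of 9 is {9, 14, 15}
Step 15: find(7) -> no change; set of 7 is {7}
Step 16: find(0) -> no change; set of 0 is {0}
Step 17: union(11, 14) -> merged; set of 11 now {3, 9, 11, 12, 14, 15}
Step 18: find(8) -> no change; set of 8 is {6, 8}
Step 19: union(8, 1) -> merged; set of 8 now {1, 6, 8}
Component of 14: {3, 9, 11, 12, 14, 15}

Answer: 3, 9, 11, 12, 14, 15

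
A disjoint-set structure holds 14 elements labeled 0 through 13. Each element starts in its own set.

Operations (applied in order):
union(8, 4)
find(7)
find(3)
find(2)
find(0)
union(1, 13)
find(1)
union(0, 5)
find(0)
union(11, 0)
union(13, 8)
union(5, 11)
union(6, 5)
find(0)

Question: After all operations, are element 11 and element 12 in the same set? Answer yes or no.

Answer: no

Derivation:
Step 1: union(8, 4) -> merged; set of 8 now {4, 8}
Step 2: find(7) -> no change; set of 7 is {7}
Step 3: find(3) -> no change; set of 3 is {3}
Step 4: find(2) -> no change; set of 2 is {2}
Step 5: find(0) -> no change; set of 0 is {0}
Step 6: union(1, 13) -> merged; set of 1 now {1, 13}
Step 7: find(1) -> no change; set of 1 is {1, 13}
Step 8: union(0, 5) -> merged; set of 0 now {0, 5}
Step 9: find(0) -> no change; set of 0 is {0, 5}
Step 10: union(11, 0) -> merged; set of 11 now {0, 5, 11}
Step 11: union(13, 8) -> merged; set of 13 now {1, 4, 8, 13}
Step 12: union(5, 11) -> already same set; set of 5 now {0, 5, 11}
Step 13: union(6, 5) -> merged; set of 6 now {0, 5, 6, 11}
Step 14: find(0) -> no change; set of 0 is {0, 5, 6, 11}
Set of 11: {0, 5, 6, 11}; 12 is not a member.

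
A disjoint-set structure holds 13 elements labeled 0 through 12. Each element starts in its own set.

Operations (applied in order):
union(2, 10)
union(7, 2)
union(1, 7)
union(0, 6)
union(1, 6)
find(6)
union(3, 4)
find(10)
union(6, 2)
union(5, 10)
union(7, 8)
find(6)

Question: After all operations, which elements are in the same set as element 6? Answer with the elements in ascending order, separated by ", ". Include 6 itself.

Answer: 0, 1, 2, 5, 6, 7, 8, 10

Derivation:
Step 1: union(2, 10) -> merged; set of 2 now {2, 10}
Step 2: union(7, 2) -> merged; set of 7 now {2, 7, 10}
Step 3: union(1, 7) -> merged; set of 1 now {1, 2, 7, 10}
Step 4: union(0, 6) -> merged; set of 0 now {0, 6}
Step 5: union(1, 6) -> merged; set of 1 now {0, 1, 2, 6, 7, 10}
Step 6: find(6) -> no change; set of 6 is {0, 1, 2, 6, 7, 10}
Step 7: union(3, 4) -> merged; set of 3 now {3, 4}
Step 8: find(10) -> no change; set of 10 is {0, 1, 2, 6, 7, 10}
Step 9: union(6, 2) -> already same set; set of 6 now {0, 1, 2, 6, 7, 10}
Step 10: union(5, 10) -> merged; set of 5 now {0, 1, 2, 5, 6, 7, 10}
Step 11: union(7, 8) -> merged; set of 7 now {0, 1, 2, 5, 6, 7, 8, 10}
Step 12: find(6) -> no change; set of 6 is {0, 1, 2, 5, 6, 7, 8, 10}
Component of 6: {0, 1, 2, 5, 6, 7, 8, 10}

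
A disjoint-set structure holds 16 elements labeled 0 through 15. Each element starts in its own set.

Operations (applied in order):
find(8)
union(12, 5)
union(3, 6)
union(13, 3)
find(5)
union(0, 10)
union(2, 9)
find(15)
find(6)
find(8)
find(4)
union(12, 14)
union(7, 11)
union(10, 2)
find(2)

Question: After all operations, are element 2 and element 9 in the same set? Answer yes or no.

Step 1: find(8) -> no change; set of 8 is {8}
Step 2: union(12, 5) -> merged; set of 12 now {5, 12}
Step 3: union(3, 6) -> merged; set of 3 now {3, 6}
Step 4: union(13, 3) -> merged; set of 13 now {3, 6, 13}
Step 5: find(5) -> no change; set of 5 is {5, 12}
Step 6: union(0, 10) -> merged; set of 0 now {0, 10}
Step 7: union(2, 9) -> merged; set of 2 now {2, 9}
Step 8: find(15) -> no change; set of 15 is {15}
Step 9: find(6) -> no change; set of 6 is {3, 6, 13}
Step 10: find(8) -> no change; set of 8 is {8}
Step 11: find(4) -> no change; set of 4 is {4}
Step 12: union(12, 14) -> merged; set of 12 now {5, 12, 14}
Step 13: union(7, 11) -> merged; set of 7 now {7, 11}
Step 14: union(10, 2) -> merged; set of 10 now {0, 2, 9, 10}
Step 15: find(2) -> no change; set of 2 is {0, 2, 9, 10}
Set of 2: {0, 2, 9, 10}; 9 is a member.

Answer: yes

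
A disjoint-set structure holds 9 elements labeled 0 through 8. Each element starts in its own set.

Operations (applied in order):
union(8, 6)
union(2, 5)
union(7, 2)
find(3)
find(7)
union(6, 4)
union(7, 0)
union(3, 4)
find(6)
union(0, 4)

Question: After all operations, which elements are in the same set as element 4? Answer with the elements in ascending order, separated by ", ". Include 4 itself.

Step 1: union(8, 6) -> merged; set of 8 now {6, 8}
Step 2: union(2, 5) -> merged; set of 2 now {2, 5}
Step 3: union(7, 2) -> merged; set of 7 now {2, 5, 7}
Step 4: find(3) -> no change; set of 3 is {3}
Step 5: find(7) -> no change; set of 7 is {2, 5, 7}
Step 6: union(6, 4) -> merged; set of 6 now {4, 6, 8}
Step 7: union(7, 0) -> merged; set of 7 now {0, 2, 5, 7}
Step 8: union(3, 4) -> merged; set of 3 now {3, 4, 6, 8}
Step 9: find(6) -> no change; set of 6 is {3, 4, 6, 8}
Step 10: union(0, 4) -> merged; set of 0 now {0, 2, 3, 4, 5, 6, 7, 8}
Component of 4: {0, 2, 3, 4, 5, 6, 7, 8}

Answer: 0, 2, 3, 4, 5, 6, 7, 8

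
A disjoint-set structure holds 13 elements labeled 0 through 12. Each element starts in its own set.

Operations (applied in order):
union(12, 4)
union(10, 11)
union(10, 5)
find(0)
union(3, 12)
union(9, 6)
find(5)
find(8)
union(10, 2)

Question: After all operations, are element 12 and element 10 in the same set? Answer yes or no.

Step 1: union(12, 4) -> merged; set of 12 now {4, 12}
Step 2: union(10, 11) -> merged; set of 10 now {10, 11}
Step 3: union(10, 5) -> merged; set of 10 now {5, 10, 11}
Step 4: find(0) -> no change; set of 0 is {0}
Step 5: union(3, 12) -> merged; set of 3 now {3, 4, 12}
Step 6: union(9, 6) -> merged; set of 9 now {6, 9}
Step 7: find(5) -> no change; set of 5 is {5, 10, 11}
Step 8: find(8) -> no change; set of 8 is {8}
Step 9: union(10, 2) -> merged; set of 10 now {2, 5, 10, 11}
Set of 12: {3, 4, 12}; 10 is not a member.

Answer: no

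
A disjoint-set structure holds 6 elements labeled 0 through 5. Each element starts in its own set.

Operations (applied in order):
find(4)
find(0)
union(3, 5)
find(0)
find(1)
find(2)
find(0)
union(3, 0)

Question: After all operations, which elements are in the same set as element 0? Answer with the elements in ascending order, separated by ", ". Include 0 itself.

Answer: 0, 3, 5

Derivation:
Step 1: find(4) -> no change; set of 4 is {4}
Step 2: find(0) -> no change; set of 0 is {0}
Step 3: union(3, 5) -> merged; set of 3 now {3, 5}
Step 4: find(0) -> no change; set of 0 is {0}
Step 5: find(1) -> no change; set of 1 is {1}
Step 6: find(2) -> no change; set of 2 is {2}
Step 7: find(0) -> no change; set of 0 is {0}
Step 8: union(3, 0) -> merged; set of 3 now {0, 3, 5}
Component of 0: {0, 3, 5}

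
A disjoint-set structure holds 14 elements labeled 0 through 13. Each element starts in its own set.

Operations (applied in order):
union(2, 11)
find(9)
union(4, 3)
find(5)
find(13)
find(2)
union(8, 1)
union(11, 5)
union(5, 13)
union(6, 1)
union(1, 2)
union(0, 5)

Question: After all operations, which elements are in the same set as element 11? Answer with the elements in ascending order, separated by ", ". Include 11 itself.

Answer: 0, 1, 2, 5, 6, 8, 11, 13

Derivation:
Step 1: union(2, 11) -> merged; set of 2 now {2, 11}
Step 2: find(9) -> no change; set of 9 is {9}
Step 3: union(4, 3) -> merged; set of 4 now {3, 4}
Step 4: find(5) -> no change; set of 5 is {5}
Step 5: find(13) -> no change; set of 13 is {13}
Step 6: find(2) -> no change; set of 2 is {2, 11}
Step 7: union(8, 1) -> merged; set of 8 now {1, 8}
Step 8: union(11, 5) -> merged; set of 11 now {2, 5, 11}
Step 9: union(5, 13) -> merged; set of 5 now {2, 5, 11, 13}
Step 10: union(6, 1) -> merged; set of 6 now {1, 6, 8}
Step 11: union(1, 2) -> merged; set of 1 now {1, 2, 5, 6, 8, 11, 13}
Step 12: union(0, 5) -> merged; set of 0 now {0, 1, 2, 5, 6, 8, 11, 13}
Component of 11: {0, 1, 2, 5, 6, 8, 11, 13}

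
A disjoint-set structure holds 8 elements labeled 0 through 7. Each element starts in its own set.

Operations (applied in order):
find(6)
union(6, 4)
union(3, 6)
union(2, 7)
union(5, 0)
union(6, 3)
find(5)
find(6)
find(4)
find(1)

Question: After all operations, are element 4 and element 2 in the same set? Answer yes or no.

Answer: no

Derivation:
Step 1: find(6) -> no change; set of 6 is {6}
Step 2: union(6, 4) -> merged; set of 6 now {4, 6}
Step 3: union(3, 6) -> merged; set of 3 now {3, 4, 6}
Step 4: union(2, 7) -> merged; set of 2 now {2, 7}
Step 5: union(5, 0) -> merged; set of 5 now {0, 5}
Step 6: union(6, 3) -> already same set; set of 6 now {3, 4, 6}
Step 7: find(5) -> no change; set of 5 is {0, 5}
Step 8: find(6) -> no change; set of 6 is {3, 4, 6}
Step 9: find(4) -> no change; set of 4 is {3, 4, 6}
Step 10: find(1) -> no change; set of 1 is {1}
Set of 4: {3, 4, 6}; 2 is not a member.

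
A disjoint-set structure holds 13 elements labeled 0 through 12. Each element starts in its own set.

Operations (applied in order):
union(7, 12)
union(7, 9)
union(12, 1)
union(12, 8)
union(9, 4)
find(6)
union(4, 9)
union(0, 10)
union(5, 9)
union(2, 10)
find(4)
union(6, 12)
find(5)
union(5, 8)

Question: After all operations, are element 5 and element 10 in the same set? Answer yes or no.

Step 1: union(7, 12) -> merged; set of 7 now {7, 12}
Step 2: union(7, 9) -> merged; set of 7 now {7, 9, 12}
Step 3: union(12, 1) -> merged; set of 12 now {1, 7, 9, 12}
Step 4: union(12, 8) -> merged; set of 12 now {1, 7, 8, 9, 12}
Step 5: union(9, 4) -> merged; set of 9 now {1, 4, 7, 8, 9, 12}
Step 6: find(6) -> no change; set of 6 is {6}
Step 7: union(4, 9) -> already same set; set of 4 now {1, 4, 7, 8, 9, 12}
Step 8: union(0, 10) -> merged; set of 0 now {0, 10}
Step 9: union(5, 9) -> merged; set of 5 now {1, 4, 5, 7, 8, 9, 12}
Step 10: union(2, 10) -> merged; set of 2 now {0, 2, 10}
Step 11: find(4) -> no change; set of 4 is {1, 4, 5, 7, 8, 9, 12}
Step 12: union(6, 12) -> merged; set of 6 now {1, 4, 5, 6, 7, 8, 9, 12}
Step 13: find(5) -> no change; set of 5 is {1, 4, 5, 6, 7, 8, 9, 12}
Step 14: union(5, 8) -> already same set; set of 5 now {1, 4, 5, 6, 7, 8, 9, 12}
Set of 5: {1, 4, 5, 6, 7, 8, 9, 12}; 10 is not a member.

Answer: no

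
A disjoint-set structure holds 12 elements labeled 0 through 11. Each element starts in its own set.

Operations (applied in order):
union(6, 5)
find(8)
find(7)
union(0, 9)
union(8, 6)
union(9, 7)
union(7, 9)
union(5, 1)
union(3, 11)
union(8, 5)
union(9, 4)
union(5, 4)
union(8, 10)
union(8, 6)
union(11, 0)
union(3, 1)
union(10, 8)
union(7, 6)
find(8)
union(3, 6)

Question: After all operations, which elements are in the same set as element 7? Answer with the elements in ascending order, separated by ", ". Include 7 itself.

Answer: 0, 1, 3, 4, 5, 6, 7, 8, 9, 10, 11

Derivation:
Step 1: union(6, 5) -> merged; set of 6 now {5, 6}
Step 2: find(8) -> no change; set of 8 is {8}
Step 3: find(7) -> no change; set of 7 is {7}
Step 4: union(0, 9) -> merged; set of 0 now {0, 9}
Step 5: union(8, 6) -> merged; set of 8 now {5, 6, 8}
Step 6: union(9, 7) -> merged; set of 9 now {0, 7, 9}
Step 7: union(7, 9) -> already same set; set of 7 now {0, 7, 9}
Step 8: union(5, 1) -> merged; set of 5 now {1, 5, 6, 8}
Step 9: union(3, 11) -> merged; set of 3 now {3, 11}
Step 10: union(8, 5) -> already same set; set of 8 now {1, 5, 6, 8}
Step 11: union(9, 4) -> merged; set of 9 now {0, 4, 7, 9}
Step 12: union(5, 4) -> merged; set of 5 now {0, 1, 4, 5, 6, 7, 8, 9}
Step 13: union(8, 10) -> merged; set of 8 now {0, 1, 4, 5, 6, 7, 8, 9, 10}
Step 14: union(8, 6) -> already same set; set of 8 now {0, 1, 4, 5, 6, 7, 8, 9, 10}
Step 15: union(11, 0) -> merged; set of 11 now {0, 1, 3, 4, 5, 6, 7, 8, 9, 10, 11}
Step 16: union(3, 1) -> already same set; set of 3 now {0, 1, 3, 4, 5, 6, 7, 8, 9, 10, 11}
Step 17: union(10, 8) -> already same set; set of 10 now {0, 1, 3, 4, 5, 6, 7, 8, 9, 10, 11}
Step 18: union(7, 6) -> already same set; set of 7 now {0, 1, 3, 4, 5, 6, 7, 8, 9, 10, 11}
Step 19: find(8) -> no change; set of 8 is {0, 1, 3, 4, 5, 6, 7, 8, 9, 10, 11}
Step 20: union(3, 6) -> already same set; set of 3 now {0, 1, 3, 4, 5, 6, 7, 8, 9, 10, 11}
Component of 7: {0, 1, 3, 4, 5, 6, 7, 8, 9, 10, 11}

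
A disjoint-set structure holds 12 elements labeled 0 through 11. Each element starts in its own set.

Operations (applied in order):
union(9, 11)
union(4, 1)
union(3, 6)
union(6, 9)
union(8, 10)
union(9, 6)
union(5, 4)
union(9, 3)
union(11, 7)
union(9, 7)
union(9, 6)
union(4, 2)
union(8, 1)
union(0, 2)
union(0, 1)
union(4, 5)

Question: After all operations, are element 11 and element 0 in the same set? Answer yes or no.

Answer: no

Derivation:
Step 1: union(9, 11) -> merged; set of 9 now {9, 11}
Step 2: union(4, 1) -> merged; set of 4 now {1, 4}
Step 3: union(3, 6) -> merged; set of 3 now {3, 6}
Step 4: union(6, 9) -> merged; set of 6 now {3, 6, 9, 11}
Step 5: union(8, 10) -> merged; set of 8 now {8, 10}
Step 6: union(9, 6) -> already same set; set of 9 now {3, 6, 9, 11}
Step 7: union(5, 4) -> merged; set of 5 now {1, 4, 5}
Step 8: union(9, 3) -> already same set; set of 9 now {3, 6, 9, 11}
Step 9: union(11, 7) -> merged; set of 11 now {3, 6, 7, 9, 11}
Step 10: union(9, 7) -> already same set; set of 9 now {3, 6, 7, 9, 11}
Step 11: union(9, 6) -> already same set; set of 9 now {3, 6, 7, 9, 11}
Step 12: union(4, 2) -> merged; set of 4 now {1, 2, 4, 5}
Step 13: union(8, 1) -> merged; set of 8 now {1, 2, 4, 5, 8, 10}
Step 14: union(0, 2) -> merged; set of 0 now {0, 1, 2, 4, 5, 8, 10}
Step 15: union(0, 1) -> already same set; set of 0 now {0, 1, 2, 4, 5, 8, 10}
Step 16: union(4, 5) -> already same set; set of 4 now {0, 1, 2, 4, 5, 8, 10}
Set of 11: {3, 6, 7, 9, 11}; 0 is not a member.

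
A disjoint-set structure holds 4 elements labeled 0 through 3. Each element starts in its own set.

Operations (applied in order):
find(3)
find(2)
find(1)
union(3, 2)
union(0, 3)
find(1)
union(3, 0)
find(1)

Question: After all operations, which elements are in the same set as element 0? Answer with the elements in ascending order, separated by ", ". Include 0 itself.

Step 1: find(3) -> no change; set of 3 is {3}
Step 2: find(2) -> no change; set of 2 is {2}
Step 3: find(1) -> no change; set of 1 is {1}
Step 4: union(3, 2) -> merged; set of 3 now {2, 3}
Step 5: union(0, 3) -> merged; set of 0 now {0, 2, 3}
Step 6: find(1) -> no change; set of 1 is {1}
Step 7: union(3, 0) -> already same set; set of 3 now {0, 2, 3}
Step 8: find(1) -> no change; set of 1 is {1}
Component of 0: {0, 2, 3}

Answer: 0, 2, 3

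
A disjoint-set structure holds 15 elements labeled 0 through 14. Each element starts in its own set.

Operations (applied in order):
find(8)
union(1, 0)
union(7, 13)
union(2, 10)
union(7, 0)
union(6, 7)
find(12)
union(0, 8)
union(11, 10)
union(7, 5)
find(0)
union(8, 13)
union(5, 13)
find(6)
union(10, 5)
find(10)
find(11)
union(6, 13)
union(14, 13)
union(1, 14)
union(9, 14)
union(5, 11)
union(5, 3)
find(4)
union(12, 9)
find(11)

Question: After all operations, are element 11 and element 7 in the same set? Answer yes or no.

Answer: yes

Derivation:
Step 1: find(8) -> no change; set of 8 is {8}
Step 2: union(1, 0) -> merged; set of 1 now {0, 1}
Step 3: union(7, 13) -> merged; set of 7 now {7, 13}
Step 4: union(2, 10) -> merged; set of 2 now {2, 10}
Step 5: union(7, 0) -> merged; set of 7 now {0, 1, 7, 13}
Step 6: union(6, 7) -> merged; set of 6 now {0, 1, 6, 7, 13}
Step 7: find(12) -> no change; set of 12 is {12}
Step 8: union(0, 8) -> merged; set of 0 now {0, 1, 6, 7, 8, 13}
Step 9: union(11, 10) -> merged; set of 11 now {2, 10, 11}
Step 10: union(7, 5) -> merged; set of 7 now {0, 1, 5, 6, 7, 8, 13}
Step 11: find(0) -> no change; set of 0 is {0, 1, 5, 6, 7, 8, 13}
Step 12: union(8, 13) -> already same set; set of 8 now {0, 1, 5, 6, 7, 8, 13}
Step 13: union(5, 13) -> already same set; set of 5 now {0, 1, 5, 6, 7, 8, 13}
Step 14: find(6) -> no change; set of 6 is {0, 1, 5, 6, 7, 8, 13}
Step 15: union(10, 5) -> merged; set of 10 now {0, 1, 2, 5, 6, 7, 8, 10, 11, 13}
Step 16: find(10) -> no change; set of 10 is {0, 1, 2, 5, 6, 7, 8, 10, 11, 13}
Step 17: find(11) -> no change; set of 11 is {0, 1, 2, 5, 6, 7, 8, 10, 11, 13}
Step 18: union(6, 13) -> already same set; set of 6 now {0, 1, 2, 5, 6, 7, 8, 10, 11, 13}
Step 19: union(14, 13) -> merged; set of 14 now {0, 1, 2, 5, 6, 7, 8, 10, 11, 13, 14}
Step 20: union(1, 14) -> already same set; set of 1 now {0, 1, 2, 5, 6, 7, 8, 10, 11, 13, 14}
Step 21: union(9, 14) -> merged; set of 9 now {0, 1, 2, 5, 6, 7, 8, 9, 10, 11, 13, 14}
Step 22: union(5, 11) -> already same set; set of 5 now {0, 1, 2, 5, 6, 7, 8, 9, 10, 11, 13, 14}
Step 23: union(5, 3) -> merged; set of 5 now {0, 1, 2, 3, 5, 6, 7, 8, 9, 10, 11, 13, 14}
Step 24: find(4) -> no change; set of 4 is {4}
Step 25: union(12, 9) -> merged; set of 12 now {0, 1, 2, 3, 5, 6, 7, 8, 9, 10, 11, 12, 13, 14}
Step 26: find(11) -> no change; set of 11 is {0, 1, 2, 3, 5, 6, 7, 8, 9, 10, 11, 12, 13, 14}
Set of 11: {0, 1, 2, 3, 5, 6, 7, 8, 9, 10, 11, 12, 13, 14}; 7 is a member.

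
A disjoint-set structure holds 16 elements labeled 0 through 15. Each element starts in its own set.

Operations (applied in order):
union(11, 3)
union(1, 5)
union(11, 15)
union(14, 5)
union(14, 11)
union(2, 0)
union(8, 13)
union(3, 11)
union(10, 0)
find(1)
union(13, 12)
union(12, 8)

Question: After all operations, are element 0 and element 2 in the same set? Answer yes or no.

Answer: yes

Derivation:
Step 1: union(11, 3) -> merged; set of 11 now {3, 11}
Step 2: union(1, 5) -> merged; set of 1 now {1, 5}
Step 3: union(11, 15) -> merged; set of 11 now {3, 11, 15}
Step 4: union(14, 5) -> merged; set of 14 now {1, 5, 14}
Step 5: union(14, 11) -> merged; set of 14 now {1, 3, 5, 11, 14, 15}
Step 6: union(2, 0) -> merged; set of 2 now {0, 2}
Step 7: union(8, 13) -> merged; set of 8 now {8, 13}
Step 8: union(3, 11) -> already same set; set of 3 now {1, 3, 5, 11, 14, 15}
Step 9: union(10, 0) -> merged; set of 10 now {0, 2, 10}
Step 10: find(1) -> no change; set of 1 is {1, 3, 5, 11, 14, 15}
Step 11: union(13, 12) -> merged; set of 13 now {8, 12, 13}
Step 12: union(12, 8) -> already same set; set of 12 now {8, 12, 13}
Set of 0: {0, 2, 10}; 2 is a member.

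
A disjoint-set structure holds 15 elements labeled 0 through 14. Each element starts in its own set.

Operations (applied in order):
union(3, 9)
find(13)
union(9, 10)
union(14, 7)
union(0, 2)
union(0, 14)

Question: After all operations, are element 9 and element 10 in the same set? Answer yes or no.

Step 1: union(3, 9) -> merged; set of 3 now {3, 9}
Step 2: find(13) -> no change; set of 13 is {13}
Step 3: union(9, 10) -> merged; set of 9 now {3, 9, 10}
Step 4: union(14, 7) -> merged; set of 14 now {7, 14}
Step 5: union(0, 2) -> merged; set of 0 now {0, 2}
Step 6: union(0, 14) -> merged; set of 0 now {0, 2, 7, 14}
Set of 9: {3, 9, 10}; 10 is a member.

Answer: yes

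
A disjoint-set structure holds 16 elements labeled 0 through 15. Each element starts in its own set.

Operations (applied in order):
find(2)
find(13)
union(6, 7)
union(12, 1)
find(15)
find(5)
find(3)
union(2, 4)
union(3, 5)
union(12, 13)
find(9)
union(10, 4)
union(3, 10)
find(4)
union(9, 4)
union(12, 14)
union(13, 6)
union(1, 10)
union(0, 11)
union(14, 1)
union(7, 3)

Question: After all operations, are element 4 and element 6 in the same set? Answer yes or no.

Step 1: find(2) -> no change; set of 2 is {2}
Step 2: find(13) -> no change; set of 13 is {13}
Step 3: union(6, 7) -> merged; set of 6 now {6, 7}
Step 4: union(12, 1) -> merged; set of 12 now {1, 12}
Step 5: find(15) -> no change; set of 15 is {15}
Step 6: find(5) -> no change; set of 5 is {5}
Step 7: find(3) -> no change; set of 3 is {3}
Step 8: union(2, 4) -> merged; set of 2 now {2, 4}
Step 9: union(3, 5) -> merged; set of 3 now {3, 5}
Step 10: union(12, 13) -> merged; set of 12 now {1, 12, 13}
Step 11: find(9) -> no change; set of 9 is {9}
Step 12: union(10, 4) -> merged; set of 10 now {2, 4, 10}
Step 13: union(3, 10) -> merged; set of 3 now {2, 3, 4, 5, 10}
Step 14: find(4) -> no change; set of 4 is {2, 3, 4, 5, 10}
Step 15: union(9, 4) -> merged; set of 9 now {2, 3, 4, 5, 9, 10}
Step 16: union(12, 14) -> merged; set of 12 now {1, 12, 13, 14}
Step 17: union(13, 6) -> merged; set of 13 now {1, 6, 7, 12, 13, 14}
Step 18: union(1, 10) -> merged; set of 1 now {1, 2, 3, 4, 5, 6, 7, 9, 10, 12, 13, 14}
Step 19: union(0, 11) -> merged; set of 0 now {0, 11}
Step 20: union(14, 1) -> already same set; set of 14 now {1, 2, 3, 4, 5, 6, 7, 9, 10, 12, 13, 14}
Step 21: union(7, 3) -> already same set; set of 7 now {1, 2, 3, 4, 5, 6, 7, 9, 10, 12, 13, 14}
Set of 4: {1, 2, 3, 4, 5, 6, 7, 9, 10, 12, 13, 14}; 6 is a member.

Answer: yes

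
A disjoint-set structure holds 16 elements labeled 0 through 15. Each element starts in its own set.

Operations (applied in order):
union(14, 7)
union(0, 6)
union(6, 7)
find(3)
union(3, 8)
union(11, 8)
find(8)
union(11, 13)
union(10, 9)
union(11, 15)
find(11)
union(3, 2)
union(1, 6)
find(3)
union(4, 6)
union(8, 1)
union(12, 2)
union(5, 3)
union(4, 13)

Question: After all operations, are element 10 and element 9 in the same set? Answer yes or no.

Step 1: union(14, 7) -> merged; set of 14 now {7, 14}
Step 2: union(0, 6) -> merged; set of 0 now {0, 6}
Step 3: union(6, 7) -> merged; set of 6 now {0, 6, 7, 14}
Step 4: find(3) -> no change; set of 3 is {3}
Step 5: union(3, 8) -> merged; set of 3 now {3, 8}
Step 6: union(11, 8) -> merged; set of 11 now {3, 8, 11}
Step 7: find(8) -> no change; set of 8 is {3, 8, 11}
Step 8: union(11, 13) -> merged; set of 11 now {3, 8, 11, 13}
Step 9: union(10, 9) -> merged; set of 10 now {9, 10}
Step 10: union(11, 15) -> merged; set of 11 now {3, 8, 11, 13, 15}
Step 11: find(11) -> no change; set of 11 is {3, 8, 11, 13, 15}
Step 12: union(3, 2) -> merged; set of 3 now {2, 3, 8, 11, 13, 15}
Step 13: union(1, 6) -> merged; set of 1 now {0, 1, 6, 7, 14}
Step 14: find(3) -> no change; set of 3 is {2, 3, 8, 11, 13, 15}
Step 15: union(4, 6) -> merged; set of 4 now {0, 1, 4, 6, 7, 14}
Step 16: union(8, 1) -> merged; set of 8 now {0, 1, 2, 3, 4, 6, 7, 8, 11, 13, 14, 15}
Step 17: union(12, 2) -> merged; set of 12 now {0, 1, 2, 3, 4, 6, 7, 8, 11, 12, 13, 14, 15}
Step 18: union(5, 3) -> merged; set of 5 now {0, 1, 2, 3, 4, 5, 6, 7, 8, 11, 12, 13, 14, 15}
Step 19: union(4, 13) -> already same set; set of 4 now {0, 1, 2, 3, 4, 5, 6, 7, 8, 11, 12, 13, 14, 15}
Set of 10: {9, 10}; 9 is a member.

Answer: yes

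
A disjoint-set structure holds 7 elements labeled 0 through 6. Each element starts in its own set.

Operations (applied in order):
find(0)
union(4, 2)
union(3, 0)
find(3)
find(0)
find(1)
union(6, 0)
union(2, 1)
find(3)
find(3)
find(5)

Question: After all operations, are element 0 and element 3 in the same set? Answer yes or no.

Step 1: find(0) -> no change; set of 0 is {0}
Step 2: union(4, 2) -> merged; set of 4 now {2, 4}
Step 3: union(3, 0) -> merged; set of 3 now {0, 3}
Step 4: find(3) -> no change; set of 3 is {0, 3}
Step 5: find(0) -> no change; set of 0 is {0, 3}
Step 6: find(1) -> no change; set of 1 is {1}
Step 7: union(6, 0) -> merged; set of 6 now {0, 3, 6}
Step 8: union(2, 1) -> merged; set of 2 now {1, 2, 4}
Step 9: find(3) -> no change; set of 3 is {0, 3, 6}
Step 10: find(3) -> no change; set of 3 is {0, 3, 6}
Step 11: find(5) -> no change; set of 5 is {5}
Set of 0: {0, 3, 6}; 3 is a member.

Answer: yes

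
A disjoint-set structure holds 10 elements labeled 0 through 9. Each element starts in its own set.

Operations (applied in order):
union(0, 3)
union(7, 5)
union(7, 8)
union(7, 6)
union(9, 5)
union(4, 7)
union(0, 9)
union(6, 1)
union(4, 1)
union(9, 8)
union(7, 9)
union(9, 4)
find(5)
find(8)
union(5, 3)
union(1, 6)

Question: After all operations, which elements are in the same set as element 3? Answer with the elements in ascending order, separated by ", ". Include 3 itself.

Answer: 0, 1, 3, 4, 5, 6, 7, 8, 9

Derivation:
Step 1: union(0, 3) -> merged; set of 0 now {0, 3}
Step 2: union(7, 5) -> merged; set of 7 now {5, 7}
Step 3: union(7, 8) -> merged; set of 7 now {5, 7, 8}
Step 4: union(7, 6) -> merged; set of 7 now {5, 6, 7, 8}
Step 5: union(9, 5) -> merged; set of 9 now {5, 6, 7, 8, 9}
Step 6: union(4, 7) -> merged; set of 4 now {4, 5, 6, 7, 8, 9}
Step 7: union(0, 9) -> merged; set of 0 now {0, 3, 4, 5, 6, 7, 8, 9}
Step 8: union(6, 1) -> merged; set of 6 now {0, 1, 3, 4, 5, 6, 7, 8, 9}
Step 9: union(4, 1) -> already same set; set of 4 now {0, 1, 3, 4, 5, 6, 7, 8, 9}
Step 10: union(9, 8) -> already same set; set of 9 now {0, 1, 3, 4, 5, 6, 7, 8, 9}
Step 11: union(7, 9) -> already same set; set of 7 now {0, 1, 3, 4, 5, 6, 7, 8, 9}
Step 12: union(9, 4) -> already same set; set of 9 now {0, 1, 3, 4, 5, 6, 7, 8, 9}
Step 13: find(5) -> no change; set of 5 is {0, 1, 3, 4, 5, 6, 7, 8, 9}
Step 14: find(8) -> no change; set of 8 is {0, 1, 3, 4, 5, 6, 7, 8, 9}
Step 15: union(5, 3) -> already same set; set of 5 now {0, 1, 3, 4, 5, 6, 7, 8, 9}
Step 16: union(1, 6) -> already same set; set of 1 now {0, 1, 3, 4, 5, 6, 7, 8, 9}
Component of 3: {0, 1, 3, 4, 5, 6, 7, 8, 9}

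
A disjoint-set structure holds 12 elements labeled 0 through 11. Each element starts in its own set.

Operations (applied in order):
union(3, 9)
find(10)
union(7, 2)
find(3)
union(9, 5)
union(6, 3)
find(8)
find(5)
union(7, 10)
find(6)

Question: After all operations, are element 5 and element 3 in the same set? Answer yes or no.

Answer: yes

Derivation:
Step 1: union(3, 9) -> merged; set of 3 now {3, 9}
Step 2: find(10) -> no change; set of 10 is {10}
Step 3: union(7, 2) -> merged; set of 7 now {2, 7}
Step 4: find(3) -> no change; set of 3 is {3, 9}
Step 5: union(9, 5) -> merged; set of 9 now {3, 5, 9}
Step 6: union(6, 3) -> merged; set of 6 now {3, 5, 6, 9}
Step 7: find(8) -> no change; set of 8 is {8}
Step 8: find(5) -> no change; set of 5 is {3, 5, 6, 9}
Step 9: union(7, 10) -> merged; set of 7 now {2, 7, 10}
Step 10: find(6) -> no change; set of 6 is {3, 5, 6, 9}
Set of 5: {3, 5, 6, 9}; 3 is a member.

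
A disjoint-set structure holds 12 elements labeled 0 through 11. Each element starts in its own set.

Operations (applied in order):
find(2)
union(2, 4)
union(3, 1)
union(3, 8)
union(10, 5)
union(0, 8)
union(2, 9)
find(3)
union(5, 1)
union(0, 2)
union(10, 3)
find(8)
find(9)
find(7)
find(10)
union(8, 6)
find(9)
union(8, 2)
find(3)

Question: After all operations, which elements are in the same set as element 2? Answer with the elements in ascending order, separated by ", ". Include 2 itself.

Step 1: find(2) -> no change; set of 2 is {2}
Step 2: union(2, 4) -> merged; set of 2 now {2, 4}
Step 3: union(3, 1) -> merged; set of 3 now {1, 3}
Step 4: union(3, 8) -> merged; set of 3 now {1, 3, 8}
Step 5: union(10, 5) -> merged; set of 10 now {5, 10}
Step 6: union(0, 8) -> merged; set of 0 now {0, 1, 3, 8}
Step 7: union(2, 9) -> merged; set of 2 now {2, 4, 9}
Step 8: find(3) -> no change; set of 3 is {0, 1, 3, 8}
Step 9: union(5, 1) -> merged; set of 5 now {0, 1, 3, 5, 8, 10}
Step 10: union(0, 2) -> merged; set of 0 now {0, 1, 2, 3, 4, 5, 8, 9, 10}
Step 11: union(10, 3) -> already same set; set of 10 now {0, 1, 2, 3, 4, 5, 8, 9, 10}
Step 12: find(8) -> no change; set of 8 is {0, 1, 2, 3, 4, 5, 8, 9, 10}
Step 13: find(9) -> no change; set of 9 is {0, 1, 2, 3, 4, 5, 8, 9, 10}
Step 14: find(7) -> no change; set of 7 is {7}
Step 15: find(10) -> no change; set of 10 is {0, 1, 2, 3, 4, 5, 8, 9, 10}
Step 16: union(8, 6) -> merged; set of 8 now {0, 1, 2, 3, 4, 5, 6, 8, 9, 10}
Step 17: find(9) -> no change; set of 9 is {0, 1, 2, 3, 4, 5, 6, 8, 9, 10}
Step 18: union(8, 2) -> already same set; set of 8 now {0, 1, 2, 3, 4, 5, 6, 8, 9, 10}
Step 19: find(3) -> no change; set of 3 is {0, 1, 2, 3, 4, 5, 6, 8, 9, 10}
Component of 2: {0, 1, 2, 3, 4, 5, 6, 8, 9, 10}

Answer: 0, 1, 2, 3, 4, 5, 6, 8, 9, 10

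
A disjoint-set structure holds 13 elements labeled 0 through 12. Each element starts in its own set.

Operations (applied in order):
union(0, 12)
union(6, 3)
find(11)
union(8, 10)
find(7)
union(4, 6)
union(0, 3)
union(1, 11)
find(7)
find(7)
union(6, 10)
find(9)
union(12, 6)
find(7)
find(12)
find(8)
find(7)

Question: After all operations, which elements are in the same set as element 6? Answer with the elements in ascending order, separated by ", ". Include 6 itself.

Step 1: union(0, 12) -> merged; set of 0 now {0, 12}
Step 2: union(6, 3) -> merged; set of 6 now {3, 6}
Step 3: find(11) -> no change; set of 11 is {11}
Step 4: union(8, 10) -> merged; set of 8 now {8, 10}
Step 5: find(7) -> no change; set of 7 is {7}
Step 6: union(4, 6) -> merged; set of 4 now {3, 4, 6}
Step 7: union(0, 3) -> merged; set of 0 now {0, 3, 4, 6, 12}
Step 8: union(1, 11) -> merged; set of 1 now {1, 11}
Step 9: find(7) -> no change; set of 7 is {7}
Step 10: find(7) -> no change; set of 7 is {7}
Step 11: union(6, 10) -> merged; set of 6 now {0, 3, 4, 6, 8, 10, 12}
Step 12: find(9) -> no change; set of 9 is {9}
Step 13: union(12, 6) -> already same set; set of 12 now {0, 3, 4, 6, 8, 10, 12}
Step 14: find(7) -> no change; set of 7 is {7}
Step 15: find(12) -> no change; set of 12 is {0, 3, 4, 6, 8, 10, 12}
Step 16: find(8) -> no change; set of 8 is {0, 3, 4, 6, 8, 10, 12}
Step 17: find(7) -> no change; set of 7 is {7}
Component of 6: {0, 3, 4, 6, 8, 10, 12}

Answer: 0, 3, 4, 6, 8, 10, 12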